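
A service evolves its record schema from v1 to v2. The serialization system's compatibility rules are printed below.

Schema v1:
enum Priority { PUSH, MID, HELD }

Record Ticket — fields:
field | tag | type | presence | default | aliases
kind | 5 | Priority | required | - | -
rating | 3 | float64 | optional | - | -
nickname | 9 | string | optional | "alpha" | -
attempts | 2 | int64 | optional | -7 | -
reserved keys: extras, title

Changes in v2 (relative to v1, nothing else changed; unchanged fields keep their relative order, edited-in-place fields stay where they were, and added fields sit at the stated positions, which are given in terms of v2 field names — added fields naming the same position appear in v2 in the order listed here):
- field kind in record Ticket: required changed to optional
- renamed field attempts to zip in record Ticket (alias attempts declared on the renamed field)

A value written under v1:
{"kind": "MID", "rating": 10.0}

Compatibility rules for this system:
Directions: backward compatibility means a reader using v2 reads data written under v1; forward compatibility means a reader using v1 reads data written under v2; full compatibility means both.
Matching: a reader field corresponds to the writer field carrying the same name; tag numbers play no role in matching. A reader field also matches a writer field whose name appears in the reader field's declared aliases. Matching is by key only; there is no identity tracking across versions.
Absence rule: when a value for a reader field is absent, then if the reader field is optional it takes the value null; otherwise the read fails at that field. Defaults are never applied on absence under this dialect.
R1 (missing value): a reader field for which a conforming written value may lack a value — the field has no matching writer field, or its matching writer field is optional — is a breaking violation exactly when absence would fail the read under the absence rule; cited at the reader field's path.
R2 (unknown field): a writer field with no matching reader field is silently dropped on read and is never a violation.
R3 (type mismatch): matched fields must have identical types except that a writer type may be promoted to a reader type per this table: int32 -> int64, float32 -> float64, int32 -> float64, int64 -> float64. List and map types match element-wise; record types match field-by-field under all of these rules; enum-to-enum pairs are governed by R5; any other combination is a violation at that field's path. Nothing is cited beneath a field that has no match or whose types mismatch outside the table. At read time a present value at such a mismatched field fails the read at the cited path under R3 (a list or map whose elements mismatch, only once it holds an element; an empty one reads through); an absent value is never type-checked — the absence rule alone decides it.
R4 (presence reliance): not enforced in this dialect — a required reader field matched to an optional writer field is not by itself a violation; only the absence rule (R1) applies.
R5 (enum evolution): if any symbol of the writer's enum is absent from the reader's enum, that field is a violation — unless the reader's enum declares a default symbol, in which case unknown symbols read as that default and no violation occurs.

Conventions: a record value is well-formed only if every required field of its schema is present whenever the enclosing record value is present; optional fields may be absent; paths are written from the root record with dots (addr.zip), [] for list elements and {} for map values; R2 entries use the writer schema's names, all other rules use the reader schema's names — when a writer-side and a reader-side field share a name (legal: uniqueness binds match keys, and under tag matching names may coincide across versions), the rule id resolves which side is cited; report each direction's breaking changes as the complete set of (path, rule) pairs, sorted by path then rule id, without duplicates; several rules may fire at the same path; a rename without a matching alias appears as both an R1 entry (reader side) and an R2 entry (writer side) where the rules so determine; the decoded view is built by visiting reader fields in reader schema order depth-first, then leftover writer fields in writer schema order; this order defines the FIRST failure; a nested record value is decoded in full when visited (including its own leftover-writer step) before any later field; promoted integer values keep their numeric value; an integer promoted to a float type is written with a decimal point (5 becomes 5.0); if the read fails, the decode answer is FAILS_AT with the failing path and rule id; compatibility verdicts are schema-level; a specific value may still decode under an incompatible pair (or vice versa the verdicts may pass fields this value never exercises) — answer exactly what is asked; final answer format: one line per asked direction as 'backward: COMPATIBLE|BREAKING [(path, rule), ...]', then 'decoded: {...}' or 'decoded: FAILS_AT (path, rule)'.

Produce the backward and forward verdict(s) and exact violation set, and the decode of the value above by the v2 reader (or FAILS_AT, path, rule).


backward: COMPATIBLE []; forward: BREAKING [(kind, R1)]; decoded: {"kind": "MID", "rating": 10.0, "nickname": null, "zip": null}

the writer's type comes first in each Ticket pair
checking backward for Ticket: reader v2 against writer v1:
  Priority -> Priority, writer required: kind aligns to kind
  float64 -> float64, writer optional: rating aligns to rating
  string -> string, writer optional: nickname aligns to nickname
  int64 -> int64, writer optional: zip aligns to attempts
  nothing fires on Ticket: backward is COMPATIBLE
checking forward for Ticket: reader v1 against writer v2:
  Priority -> Priority, writer optional: kind aligns to kind
  float64 -> float64, writer optional: rating aligns to rating
  string -> string, writer optional: nickname aligns to nickname
  attempts has no writer counterpart
  writer zip: unknown to reader
  rule R1 violated at kind
  => forward: BREAKING (1)
decode walk for Ticket under reader schema v2:
  kind := "MID"
  rating := 10.0
  nickname := null (not supplied -> null)
  zip := null (not supplied -> null)
  => decoded: {"kind": "MID", "rating": 10.0, "nickname": null, "zip": null}


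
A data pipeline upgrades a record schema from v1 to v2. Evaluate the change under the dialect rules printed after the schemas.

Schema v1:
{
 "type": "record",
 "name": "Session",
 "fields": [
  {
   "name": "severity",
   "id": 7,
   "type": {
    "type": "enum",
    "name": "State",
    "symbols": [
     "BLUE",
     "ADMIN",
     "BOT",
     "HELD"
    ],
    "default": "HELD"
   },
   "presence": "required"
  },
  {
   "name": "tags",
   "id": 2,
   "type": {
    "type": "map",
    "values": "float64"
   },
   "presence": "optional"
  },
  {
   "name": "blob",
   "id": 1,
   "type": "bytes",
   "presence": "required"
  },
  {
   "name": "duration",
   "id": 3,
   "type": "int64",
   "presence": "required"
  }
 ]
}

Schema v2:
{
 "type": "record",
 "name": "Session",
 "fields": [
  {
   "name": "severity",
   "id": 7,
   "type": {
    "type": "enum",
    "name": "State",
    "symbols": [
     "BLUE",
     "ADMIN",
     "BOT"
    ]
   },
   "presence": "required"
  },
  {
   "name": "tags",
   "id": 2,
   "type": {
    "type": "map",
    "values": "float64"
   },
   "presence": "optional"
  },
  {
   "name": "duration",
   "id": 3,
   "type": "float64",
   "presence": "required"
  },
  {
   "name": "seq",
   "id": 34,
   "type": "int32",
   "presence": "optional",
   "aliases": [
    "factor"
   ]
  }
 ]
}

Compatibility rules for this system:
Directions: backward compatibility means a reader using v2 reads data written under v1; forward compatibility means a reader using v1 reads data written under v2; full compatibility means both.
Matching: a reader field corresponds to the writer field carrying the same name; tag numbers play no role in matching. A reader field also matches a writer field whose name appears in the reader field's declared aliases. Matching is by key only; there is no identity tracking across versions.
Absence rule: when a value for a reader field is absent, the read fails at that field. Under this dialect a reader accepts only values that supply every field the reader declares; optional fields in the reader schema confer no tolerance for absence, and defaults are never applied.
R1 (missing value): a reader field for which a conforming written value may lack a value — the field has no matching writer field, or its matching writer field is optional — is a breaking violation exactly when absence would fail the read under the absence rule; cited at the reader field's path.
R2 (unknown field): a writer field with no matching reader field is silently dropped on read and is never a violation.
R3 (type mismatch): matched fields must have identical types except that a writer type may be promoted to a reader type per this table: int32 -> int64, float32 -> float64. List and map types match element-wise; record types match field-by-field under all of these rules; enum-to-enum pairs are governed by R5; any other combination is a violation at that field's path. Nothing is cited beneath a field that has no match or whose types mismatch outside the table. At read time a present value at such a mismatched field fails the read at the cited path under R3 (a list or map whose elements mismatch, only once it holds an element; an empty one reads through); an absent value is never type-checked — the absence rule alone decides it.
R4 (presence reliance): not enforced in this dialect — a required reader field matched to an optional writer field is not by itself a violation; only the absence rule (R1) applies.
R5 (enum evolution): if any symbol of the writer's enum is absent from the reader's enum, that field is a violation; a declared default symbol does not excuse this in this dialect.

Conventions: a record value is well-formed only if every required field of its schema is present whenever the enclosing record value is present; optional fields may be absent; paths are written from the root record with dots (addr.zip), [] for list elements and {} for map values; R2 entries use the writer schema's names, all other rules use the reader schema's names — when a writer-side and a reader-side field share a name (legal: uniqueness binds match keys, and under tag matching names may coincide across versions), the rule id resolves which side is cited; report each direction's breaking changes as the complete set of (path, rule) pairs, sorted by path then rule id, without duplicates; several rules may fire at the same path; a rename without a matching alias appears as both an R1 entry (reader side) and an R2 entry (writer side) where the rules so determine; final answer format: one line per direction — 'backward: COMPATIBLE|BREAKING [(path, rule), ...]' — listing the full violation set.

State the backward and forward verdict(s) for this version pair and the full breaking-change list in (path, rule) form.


backward: BREAKING [(duration, R3), (seq, R1), (severity, R5), (tags, R1)]; forward: BREAKING [(blob, R1), (duration, R3), (tags, R1)]

arrows below run writer -> reader for Session
backward analysis of Session with v2 as reader and v1 as writer:
  State -> State, writer required: severity aligns to severity
  map<string, float64> -> map<string, float64>, writer optional: tags aligns to tags
  int64 -> float64, writer required: duration aligns to duration
  seq: no writer match
  writer field blob has no reader counterpart
  breaking: (duration, R3)
  breaking: (seq, R1)
  breaking: (severity, R5)
  breaking: (tags, R1)
  => backward verdict for Session: BREAKING, 4 violation(s)
forward analysis of Session with v1 as reader and v2 as writer:
  State -> State, writer required: severity aligns to severity
  map<string, float64> -> map<string, float64>, writer optional: tags aligns to tags
  blob: no writer match
  float64 -> int64, writer required: duration aligns to duration
  writer field seq has no reader counterpart
  breaking: (blob, R1)
  breaking: (duration, R3)
  breaking: (tags, R1)
  => forward verdict for Session: BREAKING, 3 violation(s)


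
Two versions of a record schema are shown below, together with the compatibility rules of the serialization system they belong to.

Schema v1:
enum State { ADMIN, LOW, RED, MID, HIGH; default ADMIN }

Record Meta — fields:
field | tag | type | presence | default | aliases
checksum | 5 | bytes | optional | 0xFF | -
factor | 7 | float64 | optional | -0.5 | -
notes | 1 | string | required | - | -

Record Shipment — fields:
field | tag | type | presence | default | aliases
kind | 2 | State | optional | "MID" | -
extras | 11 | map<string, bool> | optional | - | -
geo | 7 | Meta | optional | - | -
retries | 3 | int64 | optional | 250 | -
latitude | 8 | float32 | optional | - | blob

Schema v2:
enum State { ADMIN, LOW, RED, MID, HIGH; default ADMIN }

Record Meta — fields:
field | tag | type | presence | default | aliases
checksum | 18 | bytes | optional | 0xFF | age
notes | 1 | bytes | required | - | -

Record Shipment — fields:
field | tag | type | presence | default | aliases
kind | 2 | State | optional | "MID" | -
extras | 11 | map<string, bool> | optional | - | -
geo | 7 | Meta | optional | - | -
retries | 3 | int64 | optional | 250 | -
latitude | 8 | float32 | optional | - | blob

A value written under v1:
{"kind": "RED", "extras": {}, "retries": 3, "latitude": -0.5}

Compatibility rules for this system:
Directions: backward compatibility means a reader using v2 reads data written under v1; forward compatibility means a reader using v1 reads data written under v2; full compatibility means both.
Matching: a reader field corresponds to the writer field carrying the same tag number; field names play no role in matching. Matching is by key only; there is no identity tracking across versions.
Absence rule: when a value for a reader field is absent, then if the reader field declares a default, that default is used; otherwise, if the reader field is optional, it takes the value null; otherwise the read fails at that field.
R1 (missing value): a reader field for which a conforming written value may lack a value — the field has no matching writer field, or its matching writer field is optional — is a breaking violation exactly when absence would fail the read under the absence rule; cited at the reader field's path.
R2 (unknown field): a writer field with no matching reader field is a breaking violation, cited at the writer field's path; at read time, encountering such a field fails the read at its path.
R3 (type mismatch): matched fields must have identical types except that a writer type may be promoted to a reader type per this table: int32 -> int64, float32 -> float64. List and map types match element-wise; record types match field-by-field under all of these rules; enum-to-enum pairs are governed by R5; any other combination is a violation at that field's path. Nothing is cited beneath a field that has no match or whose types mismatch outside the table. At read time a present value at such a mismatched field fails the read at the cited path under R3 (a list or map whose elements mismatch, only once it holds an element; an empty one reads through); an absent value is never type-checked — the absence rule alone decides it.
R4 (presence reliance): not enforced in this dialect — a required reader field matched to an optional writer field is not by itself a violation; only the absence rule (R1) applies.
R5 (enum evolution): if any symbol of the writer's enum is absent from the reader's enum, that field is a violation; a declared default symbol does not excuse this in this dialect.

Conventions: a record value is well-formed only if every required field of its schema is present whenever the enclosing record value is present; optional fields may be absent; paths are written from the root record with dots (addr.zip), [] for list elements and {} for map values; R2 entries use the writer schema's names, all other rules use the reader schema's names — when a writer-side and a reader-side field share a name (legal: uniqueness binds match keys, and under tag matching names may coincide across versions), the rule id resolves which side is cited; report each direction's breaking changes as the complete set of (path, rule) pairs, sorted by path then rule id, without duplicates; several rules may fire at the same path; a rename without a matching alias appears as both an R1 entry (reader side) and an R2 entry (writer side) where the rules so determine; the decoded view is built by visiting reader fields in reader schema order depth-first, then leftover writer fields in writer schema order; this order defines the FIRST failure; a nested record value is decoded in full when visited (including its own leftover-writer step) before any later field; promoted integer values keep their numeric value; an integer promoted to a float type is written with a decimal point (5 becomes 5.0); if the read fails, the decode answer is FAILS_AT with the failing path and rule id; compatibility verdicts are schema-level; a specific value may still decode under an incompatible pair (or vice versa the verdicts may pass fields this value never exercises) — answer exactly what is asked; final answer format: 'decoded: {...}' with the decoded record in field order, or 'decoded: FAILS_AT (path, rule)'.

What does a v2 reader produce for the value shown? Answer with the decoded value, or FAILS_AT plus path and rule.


the writer's type comes first in each Shipment pair
decode walk for Shipment under reader schema v2:
  kind := "RED"
  extras := {}
  geo := null (not supplied -> null)
  retries := 3
  latitude := -0.5
  => decoded: {"kind": "RED", "extras": {}, "geo": null, "retries": 3, "latitude": -0.5}
diffs on Shipment not affecting the asked answer:
  removed field factor from record Meta -> schema-level compatibility only; this Shipment value's decode is unchanged
  field checksum in record Meta: tag 5 changed to 18 -> schema-level compatibility only; this Shipment value's decode is unchanged
  field notes in record Meta: type string changed to bytes -> schema-level compatibility only; this Shipment value's decode is unchanged

decoded: {"kind": "RED", "extras": {}, "geo": null, "retries": 3, "latitude": -0.5}


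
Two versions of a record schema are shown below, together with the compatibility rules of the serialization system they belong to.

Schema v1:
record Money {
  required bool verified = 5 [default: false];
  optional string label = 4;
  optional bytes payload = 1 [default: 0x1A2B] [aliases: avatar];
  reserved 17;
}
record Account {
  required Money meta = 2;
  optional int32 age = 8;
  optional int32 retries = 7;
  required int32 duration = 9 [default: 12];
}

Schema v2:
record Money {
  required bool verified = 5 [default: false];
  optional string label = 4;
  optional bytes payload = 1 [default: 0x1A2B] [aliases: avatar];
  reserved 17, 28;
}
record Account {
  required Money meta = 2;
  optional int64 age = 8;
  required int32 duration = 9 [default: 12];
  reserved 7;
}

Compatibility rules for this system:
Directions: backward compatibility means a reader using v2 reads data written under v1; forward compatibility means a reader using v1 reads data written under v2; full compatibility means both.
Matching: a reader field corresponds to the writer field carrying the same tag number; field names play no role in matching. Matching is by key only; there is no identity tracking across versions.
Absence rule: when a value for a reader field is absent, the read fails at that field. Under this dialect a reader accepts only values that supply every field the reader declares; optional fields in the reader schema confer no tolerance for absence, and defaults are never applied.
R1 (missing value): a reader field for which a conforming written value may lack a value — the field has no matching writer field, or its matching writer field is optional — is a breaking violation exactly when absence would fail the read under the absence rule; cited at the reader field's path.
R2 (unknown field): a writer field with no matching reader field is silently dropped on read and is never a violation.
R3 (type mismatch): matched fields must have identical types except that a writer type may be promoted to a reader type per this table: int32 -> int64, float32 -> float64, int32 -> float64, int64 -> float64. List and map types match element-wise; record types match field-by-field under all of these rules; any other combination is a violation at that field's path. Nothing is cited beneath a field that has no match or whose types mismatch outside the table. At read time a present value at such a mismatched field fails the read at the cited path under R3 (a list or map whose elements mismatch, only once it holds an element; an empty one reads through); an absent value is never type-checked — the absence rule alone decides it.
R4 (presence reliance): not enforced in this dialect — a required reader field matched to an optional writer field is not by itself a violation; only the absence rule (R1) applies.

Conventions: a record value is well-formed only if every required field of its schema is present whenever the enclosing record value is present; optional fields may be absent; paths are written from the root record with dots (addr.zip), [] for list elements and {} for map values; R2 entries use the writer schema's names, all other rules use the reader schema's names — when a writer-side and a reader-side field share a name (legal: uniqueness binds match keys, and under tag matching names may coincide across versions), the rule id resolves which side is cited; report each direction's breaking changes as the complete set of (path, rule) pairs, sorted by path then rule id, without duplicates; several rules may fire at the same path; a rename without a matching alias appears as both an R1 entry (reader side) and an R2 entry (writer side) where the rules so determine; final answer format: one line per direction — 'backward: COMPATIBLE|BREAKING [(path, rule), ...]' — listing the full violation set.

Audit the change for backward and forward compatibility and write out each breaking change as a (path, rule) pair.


in Account below, arrows point writer -> reader
backward pass over Account, reader schema v2, writer schema v1:
  meta: Money -> Money, writer required; from meta
  age: int32 -> int64, writer optional; from age
  duration: int32 -> int32, writer required; from duration
  writer retries: unknown to reader
  meta.verified: bool -> bool, writer required; from meta.verified
  meta.label: string -> string, writer optional; from meta.label
  meta.payload: bytes -> bytes, writer optional; from meta.payload
  R1 fires at age
  R1 fires at meta.label
  R1 fires at meta.payload
  => backward: BREAKING (3)
forward pass over Account, reader schema v1, writer schema v2:
  meta: Money -> Money, writer required; from meta
  age: int64 -> int32, writer optional; from age
  retries: no writer match
  duration: int32 -> int32, writer required; from duration
  meta.verified: bool -> bool, writer required; from meta.verified
  meta.label: string -> string, writer optional; from meta.label
  meta.payload: bytes -> bytes, writer optional; from meta.payload
  R1 fires at age
  R3 fires at age
  R1 fires at meta.label
  R1 fires at meta.payload
  R1 fires at retries
  => forward: BREAKING (5)

backward: BREAKING [(age, R1), (meta.label, R1), (meta.payload, R1)]; forward: BREAKING [(age, R1), (age, R3), (meta.label, R1), (meta.payload, R1), (retries, R1)]


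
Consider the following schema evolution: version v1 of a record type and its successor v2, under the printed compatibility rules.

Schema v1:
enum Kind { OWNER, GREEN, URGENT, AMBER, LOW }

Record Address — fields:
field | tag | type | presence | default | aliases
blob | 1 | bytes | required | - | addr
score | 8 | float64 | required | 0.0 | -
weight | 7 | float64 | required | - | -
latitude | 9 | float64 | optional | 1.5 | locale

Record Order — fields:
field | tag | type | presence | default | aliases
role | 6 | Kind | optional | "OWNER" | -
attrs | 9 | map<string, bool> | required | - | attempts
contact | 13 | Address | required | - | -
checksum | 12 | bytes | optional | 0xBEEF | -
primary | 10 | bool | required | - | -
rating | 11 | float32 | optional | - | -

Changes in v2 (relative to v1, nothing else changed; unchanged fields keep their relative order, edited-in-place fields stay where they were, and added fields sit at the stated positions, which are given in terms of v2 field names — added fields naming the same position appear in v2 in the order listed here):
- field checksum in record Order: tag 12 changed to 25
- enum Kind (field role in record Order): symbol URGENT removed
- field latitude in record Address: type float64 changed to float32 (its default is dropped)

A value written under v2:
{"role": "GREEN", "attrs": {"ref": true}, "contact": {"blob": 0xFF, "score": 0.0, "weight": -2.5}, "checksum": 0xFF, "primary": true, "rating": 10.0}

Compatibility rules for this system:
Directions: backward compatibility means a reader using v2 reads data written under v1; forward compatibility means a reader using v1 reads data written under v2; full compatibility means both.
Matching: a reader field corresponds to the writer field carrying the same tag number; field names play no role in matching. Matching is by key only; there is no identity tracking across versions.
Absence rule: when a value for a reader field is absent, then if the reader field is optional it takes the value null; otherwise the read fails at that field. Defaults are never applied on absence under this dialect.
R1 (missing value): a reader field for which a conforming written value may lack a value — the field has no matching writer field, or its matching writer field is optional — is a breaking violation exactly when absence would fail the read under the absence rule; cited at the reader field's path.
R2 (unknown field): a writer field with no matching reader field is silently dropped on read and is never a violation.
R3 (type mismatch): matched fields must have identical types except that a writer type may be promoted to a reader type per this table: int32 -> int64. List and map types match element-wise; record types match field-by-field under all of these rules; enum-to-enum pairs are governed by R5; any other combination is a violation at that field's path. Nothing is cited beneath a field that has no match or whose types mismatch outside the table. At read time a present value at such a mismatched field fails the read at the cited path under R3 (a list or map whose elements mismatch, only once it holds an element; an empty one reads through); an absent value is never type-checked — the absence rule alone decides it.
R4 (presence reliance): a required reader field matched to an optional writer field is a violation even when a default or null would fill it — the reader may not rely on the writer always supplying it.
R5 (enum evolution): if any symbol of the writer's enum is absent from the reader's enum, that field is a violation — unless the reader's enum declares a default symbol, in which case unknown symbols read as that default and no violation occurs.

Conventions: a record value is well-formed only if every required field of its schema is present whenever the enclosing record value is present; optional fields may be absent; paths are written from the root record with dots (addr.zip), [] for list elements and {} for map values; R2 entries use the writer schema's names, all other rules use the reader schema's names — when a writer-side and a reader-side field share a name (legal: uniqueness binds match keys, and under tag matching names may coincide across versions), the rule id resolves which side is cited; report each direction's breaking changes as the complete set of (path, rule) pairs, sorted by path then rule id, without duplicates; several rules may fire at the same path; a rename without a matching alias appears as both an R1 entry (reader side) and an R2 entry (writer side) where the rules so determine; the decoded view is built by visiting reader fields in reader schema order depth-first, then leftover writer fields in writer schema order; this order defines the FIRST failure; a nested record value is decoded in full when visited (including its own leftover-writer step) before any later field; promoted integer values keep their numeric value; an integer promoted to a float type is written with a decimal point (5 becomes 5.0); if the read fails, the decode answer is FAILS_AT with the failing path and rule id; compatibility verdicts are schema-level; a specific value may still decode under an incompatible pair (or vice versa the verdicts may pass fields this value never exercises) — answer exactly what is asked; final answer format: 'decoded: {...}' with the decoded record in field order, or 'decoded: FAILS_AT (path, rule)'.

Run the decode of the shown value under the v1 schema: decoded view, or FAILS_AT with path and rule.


the writer's type comes first in each Order pair
decode (reader v1):
  role := "GREEN"
  attrs := {"ref": true}
  contact.blob := 0xFF
  contact.score := 0.0
  contact.weight := -2.5
  contact.latitude := null (not supplied -> null)
  checksum := null (not supplied -> null)
  primary := true
  rating := 10.0
  writer checksum: unmatched, discarded
  => decoded: {"role": "GREEN", "attrs": {"ref": true}, "contact": {"blob": 0xFF, "score": 0.0, "weight": -2.5, "latitude": null}, "checksum": null, "primary": true, "rating": 10.0}
the other Order changes do not affect what is asked:
  enum Kind (field role in record Order): symbol URGENT removed -> a verdict-level change on Order — the shown value reads the same
  field latitude in record Address: type float64 changed to float32 (its default is dropped) -> a verdict-level change on Order — the shown value reads the same

decoded: {"role": "GREEN", "attrs": {"ref": true}, "contact": {"blob": 0xFF, "score": 0.0, "weight": -2.5, "latitude": null}, "checksum": null, "primary": true, "rating": 10.0}


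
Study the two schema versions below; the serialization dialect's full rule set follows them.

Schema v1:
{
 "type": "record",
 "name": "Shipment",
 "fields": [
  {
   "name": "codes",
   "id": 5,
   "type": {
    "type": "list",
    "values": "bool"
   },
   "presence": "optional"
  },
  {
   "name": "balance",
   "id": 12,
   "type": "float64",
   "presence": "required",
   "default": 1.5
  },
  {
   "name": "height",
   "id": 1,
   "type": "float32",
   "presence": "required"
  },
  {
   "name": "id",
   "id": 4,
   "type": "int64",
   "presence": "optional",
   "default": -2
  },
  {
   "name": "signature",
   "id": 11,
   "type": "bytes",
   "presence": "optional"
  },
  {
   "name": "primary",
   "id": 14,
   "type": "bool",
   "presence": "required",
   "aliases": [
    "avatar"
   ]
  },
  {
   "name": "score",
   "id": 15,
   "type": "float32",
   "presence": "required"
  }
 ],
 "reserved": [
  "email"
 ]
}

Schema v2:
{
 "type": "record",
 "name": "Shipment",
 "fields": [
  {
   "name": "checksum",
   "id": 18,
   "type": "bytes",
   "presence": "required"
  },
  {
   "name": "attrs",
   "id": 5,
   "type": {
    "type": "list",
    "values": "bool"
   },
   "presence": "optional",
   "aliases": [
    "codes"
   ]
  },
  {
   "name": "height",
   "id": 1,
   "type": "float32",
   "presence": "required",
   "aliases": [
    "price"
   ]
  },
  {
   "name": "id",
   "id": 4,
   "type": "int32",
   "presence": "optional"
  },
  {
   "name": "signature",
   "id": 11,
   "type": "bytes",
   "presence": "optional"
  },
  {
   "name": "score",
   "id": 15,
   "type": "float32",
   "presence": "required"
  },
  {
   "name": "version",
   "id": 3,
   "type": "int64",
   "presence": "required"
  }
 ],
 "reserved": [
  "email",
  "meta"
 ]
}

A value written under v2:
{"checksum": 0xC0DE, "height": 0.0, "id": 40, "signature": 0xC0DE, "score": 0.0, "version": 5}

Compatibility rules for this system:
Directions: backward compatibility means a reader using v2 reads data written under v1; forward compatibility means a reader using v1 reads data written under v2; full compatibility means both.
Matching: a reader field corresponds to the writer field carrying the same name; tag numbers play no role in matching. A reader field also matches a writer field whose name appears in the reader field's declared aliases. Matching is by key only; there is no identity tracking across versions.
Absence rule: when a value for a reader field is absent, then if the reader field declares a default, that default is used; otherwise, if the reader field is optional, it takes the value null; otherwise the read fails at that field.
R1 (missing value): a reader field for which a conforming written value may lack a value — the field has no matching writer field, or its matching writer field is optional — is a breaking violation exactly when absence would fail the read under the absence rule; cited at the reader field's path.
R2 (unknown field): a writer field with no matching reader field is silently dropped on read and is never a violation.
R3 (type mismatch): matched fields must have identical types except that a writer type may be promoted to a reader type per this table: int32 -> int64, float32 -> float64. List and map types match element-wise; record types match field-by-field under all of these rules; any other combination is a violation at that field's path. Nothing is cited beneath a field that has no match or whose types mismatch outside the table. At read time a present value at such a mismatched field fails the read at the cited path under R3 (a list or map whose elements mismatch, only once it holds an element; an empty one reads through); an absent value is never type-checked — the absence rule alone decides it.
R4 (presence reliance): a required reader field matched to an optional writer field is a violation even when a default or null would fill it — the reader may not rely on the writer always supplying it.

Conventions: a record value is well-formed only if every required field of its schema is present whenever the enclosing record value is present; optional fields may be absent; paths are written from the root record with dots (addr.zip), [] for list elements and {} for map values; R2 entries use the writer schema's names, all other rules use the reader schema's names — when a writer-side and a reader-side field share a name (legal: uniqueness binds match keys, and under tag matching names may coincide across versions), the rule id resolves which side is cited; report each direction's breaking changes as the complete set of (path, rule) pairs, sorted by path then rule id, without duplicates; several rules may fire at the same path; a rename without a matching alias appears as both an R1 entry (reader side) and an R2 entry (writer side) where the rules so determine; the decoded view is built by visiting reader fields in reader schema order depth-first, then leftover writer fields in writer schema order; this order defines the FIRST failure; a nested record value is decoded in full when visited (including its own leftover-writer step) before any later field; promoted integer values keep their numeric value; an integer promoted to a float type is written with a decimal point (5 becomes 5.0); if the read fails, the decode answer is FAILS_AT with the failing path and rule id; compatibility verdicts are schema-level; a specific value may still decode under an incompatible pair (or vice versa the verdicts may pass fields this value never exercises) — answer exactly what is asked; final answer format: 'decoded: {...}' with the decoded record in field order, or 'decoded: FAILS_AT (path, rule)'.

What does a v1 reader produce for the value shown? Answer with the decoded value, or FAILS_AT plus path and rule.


the writer's type comes first in each Shipment pair
migrating the Shipment value to v1:
  codes := null (not supplied -> null)
  balance := 1.5 (no value, default fills)
  height := 0.0
  id := 40 (int32 -> int64)
  signature := 0xC0DE
  read fails at primary under R1 (no fill)
  => FAILS_AT (primary, R1)
the other Shipment changes do not affect what is asked:
  field id in record Shipment: type int64 changed to int32 (its default is dropped) -> schema-level compatibility only; this Shipment value's decode is unchanged
  removed field balance from record Shipment -> fires no rule on Shipment under this dialect and leaves the result unchanged
  added field checksum to record Shipment: required bytes, tag 18 (in v2 it sits immediately before attrs) -> schema-level compatibility only; this Shipment value's decode is unchanged
  added field version to record Shipment: required int64, tag 3 (in v2 it sits last) -> schema-level compatibility only; this Shipment value's decode is unchanged
  renamed field codes to attrs in record Shipment (alias codes declared on the renamed field) -> fires no rule on Shipment under this dialect and leaves the result unchanged

decoded: FAILS_AT (primary, R1)


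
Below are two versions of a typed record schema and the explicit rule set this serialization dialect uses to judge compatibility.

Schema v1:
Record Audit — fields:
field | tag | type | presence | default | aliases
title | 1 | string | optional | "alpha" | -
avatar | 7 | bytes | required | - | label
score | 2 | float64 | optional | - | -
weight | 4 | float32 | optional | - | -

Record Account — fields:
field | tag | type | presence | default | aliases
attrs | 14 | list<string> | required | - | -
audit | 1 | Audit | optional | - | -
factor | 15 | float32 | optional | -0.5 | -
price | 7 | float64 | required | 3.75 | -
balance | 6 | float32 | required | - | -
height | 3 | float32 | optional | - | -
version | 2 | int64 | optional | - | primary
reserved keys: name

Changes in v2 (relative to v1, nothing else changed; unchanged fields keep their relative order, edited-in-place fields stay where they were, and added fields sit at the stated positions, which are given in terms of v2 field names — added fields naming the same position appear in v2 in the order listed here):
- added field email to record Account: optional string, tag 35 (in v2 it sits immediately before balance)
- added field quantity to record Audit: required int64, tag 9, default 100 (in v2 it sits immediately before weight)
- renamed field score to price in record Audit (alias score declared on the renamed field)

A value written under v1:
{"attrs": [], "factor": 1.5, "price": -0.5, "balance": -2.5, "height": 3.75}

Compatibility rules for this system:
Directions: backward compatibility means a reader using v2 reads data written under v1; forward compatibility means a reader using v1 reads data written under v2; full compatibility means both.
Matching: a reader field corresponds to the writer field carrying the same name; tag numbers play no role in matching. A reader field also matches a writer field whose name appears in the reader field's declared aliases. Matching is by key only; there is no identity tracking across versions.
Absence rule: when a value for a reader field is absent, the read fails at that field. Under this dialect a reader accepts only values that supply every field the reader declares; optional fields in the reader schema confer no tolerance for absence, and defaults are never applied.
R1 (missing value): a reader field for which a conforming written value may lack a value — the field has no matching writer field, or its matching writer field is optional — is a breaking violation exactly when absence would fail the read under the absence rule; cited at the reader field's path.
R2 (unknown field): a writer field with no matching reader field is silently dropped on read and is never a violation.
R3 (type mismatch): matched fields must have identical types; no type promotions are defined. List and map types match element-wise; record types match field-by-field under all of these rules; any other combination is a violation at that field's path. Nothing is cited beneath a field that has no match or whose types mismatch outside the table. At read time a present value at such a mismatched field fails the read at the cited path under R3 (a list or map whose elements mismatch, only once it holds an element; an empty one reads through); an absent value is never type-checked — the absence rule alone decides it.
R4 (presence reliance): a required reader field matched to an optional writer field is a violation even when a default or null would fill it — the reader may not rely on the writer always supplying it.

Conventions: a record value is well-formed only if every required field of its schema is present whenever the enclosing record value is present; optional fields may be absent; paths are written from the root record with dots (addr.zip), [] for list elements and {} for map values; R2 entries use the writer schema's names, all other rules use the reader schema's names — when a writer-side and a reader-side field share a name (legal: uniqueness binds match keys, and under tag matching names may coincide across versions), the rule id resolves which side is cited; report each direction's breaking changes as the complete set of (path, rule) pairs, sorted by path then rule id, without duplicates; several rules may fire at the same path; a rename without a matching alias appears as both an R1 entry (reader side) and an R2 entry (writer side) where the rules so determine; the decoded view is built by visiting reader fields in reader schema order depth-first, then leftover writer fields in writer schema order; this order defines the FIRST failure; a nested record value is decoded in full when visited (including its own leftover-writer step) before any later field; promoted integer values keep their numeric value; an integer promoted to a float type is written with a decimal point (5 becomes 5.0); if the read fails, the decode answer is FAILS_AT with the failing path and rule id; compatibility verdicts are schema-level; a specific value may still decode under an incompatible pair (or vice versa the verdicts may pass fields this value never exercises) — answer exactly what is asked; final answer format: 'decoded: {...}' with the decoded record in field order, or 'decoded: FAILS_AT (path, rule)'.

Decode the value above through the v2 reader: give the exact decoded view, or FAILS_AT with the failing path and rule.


each type pair in Account: writer, then reader
decode (reader v2):
  attrs := []
  read fails at audit under R1 (no fill)
  => FAILS_AT (audit, R1)
the rest of the Account diff is inert for this question:
  added field email to record Account: optional string, tag 35 (in v2 it sits immediately before balance) -> affects the rule determinations only; this particular Account value decodes identically
  added field quantity to record Audit: required int64, tag 9, default 100 (in v2 it sits immediately before weight) -> affects the rule determinations only; this particular Account value decodes identically
  renamed field score to price in record Audit (alias score declared on the renamed field) -> affects the rule determinations only; this particular Account value decodes identically

decoded: FAILS_AT (audit, R1)
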